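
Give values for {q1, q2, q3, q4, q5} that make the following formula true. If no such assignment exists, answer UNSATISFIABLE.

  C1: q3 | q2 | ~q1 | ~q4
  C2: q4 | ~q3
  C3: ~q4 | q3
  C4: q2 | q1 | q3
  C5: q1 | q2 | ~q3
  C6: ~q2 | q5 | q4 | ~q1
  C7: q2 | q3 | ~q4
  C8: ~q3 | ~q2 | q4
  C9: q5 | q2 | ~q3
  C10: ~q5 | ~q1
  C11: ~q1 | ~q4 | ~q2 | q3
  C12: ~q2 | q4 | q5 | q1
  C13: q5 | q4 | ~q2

q1: 0, q2: 1, q3: 0, q4: 0, q5: 1

Suppose q4 = 0.
Unit clause (~q3) forces q3 = 0.
Suppose q2 = 1.
Unit clause (q5) forces q5 = 1.
Unit clause (~q1) forces q1 = 0.
All clauses are satisfied.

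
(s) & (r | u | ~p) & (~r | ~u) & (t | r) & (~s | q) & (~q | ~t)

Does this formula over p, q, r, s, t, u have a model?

Yes

From the singleton clause (s), s = 1.
From the singleton clause (q), q = 1.
From the singleton clause (~t), t = 0.
From the singleton clause (r), r = 1.
From the singleton clause (~u), u = 0.
All clauses hold; p can take either value.
A satisfying assignment: p: 1, q: 1, r: 1, s: 1, t: 0, u: 0.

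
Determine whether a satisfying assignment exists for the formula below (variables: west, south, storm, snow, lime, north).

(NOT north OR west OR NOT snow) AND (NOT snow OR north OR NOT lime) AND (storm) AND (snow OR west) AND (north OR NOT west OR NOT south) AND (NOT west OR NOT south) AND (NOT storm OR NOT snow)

Yes, satisfiable

From the singleton clause (storm), storm = true.
From the singleton clause (NOT snow), snow = false.
From the singleton clause (west), west = true.
From the singleton clause (NOT south), south = false.
Every clause is now satisfied; lime, north are unconstrained.
A satisfying assignment: west ↦ true, south ↦ false, storm ↦ true, snow ↦ false, lime ↦ true, north ↦ false.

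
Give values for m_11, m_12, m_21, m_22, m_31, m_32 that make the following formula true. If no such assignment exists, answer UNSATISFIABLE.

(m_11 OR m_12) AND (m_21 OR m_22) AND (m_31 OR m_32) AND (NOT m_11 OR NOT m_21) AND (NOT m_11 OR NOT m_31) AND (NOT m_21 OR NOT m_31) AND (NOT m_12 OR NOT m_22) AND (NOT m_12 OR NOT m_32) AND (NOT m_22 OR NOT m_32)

Try m_11 = true.
(NOT m_21) alone gives m_21 = false.
(m_22) alone gives m_22 = true.
(NOT m_31) alone gives m_31 = false.
(m_32) alone gives m_32 = true.
Now (NOT m_32) is unsatisfied and unit — conflict.
So m_11 must be the other value — set m_11 = false.
(m_12) alone gives m_12 = true.
(NOT m_22) alone gives m_22 = false.
(m_21) alone gives m_21 = true.
(NOT m_31) alone gives m_31 = false.
(m_32) alone gives m_32 = true.
Now (NOT m_32) is unsatisfied and unit — conflict.
Both values of m_11 lead to a conflict.

UNSATISFIABLE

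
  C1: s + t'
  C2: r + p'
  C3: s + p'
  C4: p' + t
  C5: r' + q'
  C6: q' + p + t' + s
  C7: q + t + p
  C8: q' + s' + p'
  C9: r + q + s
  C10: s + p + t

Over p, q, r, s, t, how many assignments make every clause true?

5

There are 2^5 = 32 truth assignments over (p, q, r, s, t).
Split on s. With s = 1, the clauses containing s are satisfied and s' drops from the rest; 5 of the 2^4 = 16 assignments to the other variables satisfy what remains.
With s = 0, by the same count on the reduced clause set, 0 assignments work.
(One model: p=F, q=F, r=F, s=T, t=T.)
Total: 5 + 0 = 5.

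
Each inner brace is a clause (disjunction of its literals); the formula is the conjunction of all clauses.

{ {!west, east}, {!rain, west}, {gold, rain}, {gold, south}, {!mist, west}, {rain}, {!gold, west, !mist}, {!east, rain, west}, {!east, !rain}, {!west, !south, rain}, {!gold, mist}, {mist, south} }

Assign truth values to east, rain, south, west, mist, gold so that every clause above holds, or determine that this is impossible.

(rain) alone gives rain = true.
(west) alone gives west = true.
(east) alone gives east = true.
That conflicts with the unit clause (!east).

UNSATISFIABLE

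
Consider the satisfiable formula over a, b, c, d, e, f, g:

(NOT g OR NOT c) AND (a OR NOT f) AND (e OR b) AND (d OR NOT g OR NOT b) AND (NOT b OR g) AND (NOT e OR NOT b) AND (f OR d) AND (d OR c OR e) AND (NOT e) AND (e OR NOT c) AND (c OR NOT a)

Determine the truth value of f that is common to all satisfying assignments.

False

Suppose f = true.
From the singleton clause (a), a = true.
From the singleton clause (NOT e), e = false.
From the singleton clause (b), b = true.
From the singleton clause (g), g = true.
From the singleton clause (NOT c), c = false.
Now (c) is unsatisfied and unit — conflict.
So every satisfying assignment has f = False.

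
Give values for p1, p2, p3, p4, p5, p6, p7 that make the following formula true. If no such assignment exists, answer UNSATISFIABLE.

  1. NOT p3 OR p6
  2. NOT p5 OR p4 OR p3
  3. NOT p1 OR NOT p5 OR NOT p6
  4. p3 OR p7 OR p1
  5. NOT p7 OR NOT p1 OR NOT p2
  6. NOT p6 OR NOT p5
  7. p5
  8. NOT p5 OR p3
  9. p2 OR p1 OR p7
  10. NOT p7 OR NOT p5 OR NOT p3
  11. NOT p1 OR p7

UNSATISFIABLE

The clause (p5) is unit, so p5 = true.
The clause (NOT p6) is unit, so p6 = false.
The clause (NOT p3) is unit, so p3 = false.
That conflicts with the unit clause (p3).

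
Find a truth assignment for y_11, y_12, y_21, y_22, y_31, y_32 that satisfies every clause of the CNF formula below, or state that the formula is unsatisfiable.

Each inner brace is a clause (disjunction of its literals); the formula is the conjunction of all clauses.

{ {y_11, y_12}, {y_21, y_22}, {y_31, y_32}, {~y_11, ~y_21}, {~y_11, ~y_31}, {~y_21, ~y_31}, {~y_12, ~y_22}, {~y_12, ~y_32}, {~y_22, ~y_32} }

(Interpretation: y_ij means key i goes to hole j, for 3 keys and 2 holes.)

Case y_11 = 1:
(~y_21) alone gives y_21 = 0.
(y_22) alone gives y_22 = 1.
(~y_31) alone gives y_31 = 0.
(y_32) alone gives y_32 = 1.
That conflicts with the unit clause (~y_32).
So y_11 must be the other value — set y_11 = 0.
(y_12) alone gives y_12 = 1.
(~y_22) alone gives y_22 = 0.
(y_21) alone gives y_21 = 1.
(~y_31) alone gives y_31 = 0.
(y_32) alone gives y_32 = 1.
That conflicts with the unit clause (~y_32).
Neither y_11 = 1 nor y_11 = 0 works.

UNSATISFIABLE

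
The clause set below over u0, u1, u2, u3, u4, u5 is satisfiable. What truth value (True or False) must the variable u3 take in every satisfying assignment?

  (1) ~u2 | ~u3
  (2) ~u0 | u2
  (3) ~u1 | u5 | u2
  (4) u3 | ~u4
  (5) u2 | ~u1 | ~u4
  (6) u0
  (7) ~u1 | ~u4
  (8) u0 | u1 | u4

Suppose u3 = 1.
From the singleton clause (~u2), u2 = 0.
From the singleton clause (~u0), u0 = 0.
Now (u0) is unsatisfied and unit — conflict.
So every satisfying assignment has u3 = False.

False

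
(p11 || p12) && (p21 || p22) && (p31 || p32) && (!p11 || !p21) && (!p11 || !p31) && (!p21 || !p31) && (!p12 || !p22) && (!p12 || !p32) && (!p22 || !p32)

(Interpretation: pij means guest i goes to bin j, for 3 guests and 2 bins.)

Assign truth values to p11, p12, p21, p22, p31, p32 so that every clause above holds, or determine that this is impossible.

Suppose p11 = true.
(!p21) alone gives p21 = false.
(p22) alone gives p22 = true.
(!p31) alone gives p31 = false.
(p32) alone gives p32 = true.
Now (!p32) is unsatisfied and unit — conflict.
Undo p11 and try p11 = false.
(p12) alone gives p12 = true.
(!p22) alone gives p22 = false.
(p21) alone gives p21 = true.
(!p31) alone gives p31 = false.
(p32) alone gives p32 = true.
Now (!p32) is unsatisfied and unit — conflict.
Either choice for p11 ends in contradiction.

UNSATISFIABLE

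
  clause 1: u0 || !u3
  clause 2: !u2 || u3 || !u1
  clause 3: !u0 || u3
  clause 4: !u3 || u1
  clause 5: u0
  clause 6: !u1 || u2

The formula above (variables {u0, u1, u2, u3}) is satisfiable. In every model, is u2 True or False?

True

Suppose u2 = false.
From the singleton clause (u0), u0 = true.
From the singleton clause (u3), u3 = true.
From the singleton clause (u1), u1 = true.
But (!u1) is also a unit clause — contradiction.
So every satisfying assignment has u2 = True.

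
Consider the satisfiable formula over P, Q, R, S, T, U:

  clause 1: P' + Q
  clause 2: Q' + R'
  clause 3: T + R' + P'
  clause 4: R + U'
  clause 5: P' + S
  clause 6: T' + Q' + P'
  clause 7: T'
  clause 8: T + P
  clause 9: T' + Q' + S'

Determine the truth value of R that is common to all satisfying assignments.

False

Suppose R = 1.
From the singleton clause (Q'), Q = 0.
From the singleton clause (P'), P = 0.
From the singleton clause (T'), T = 0.
That conflicts with the unit clause (T).
So every satisfying assignment has R = False.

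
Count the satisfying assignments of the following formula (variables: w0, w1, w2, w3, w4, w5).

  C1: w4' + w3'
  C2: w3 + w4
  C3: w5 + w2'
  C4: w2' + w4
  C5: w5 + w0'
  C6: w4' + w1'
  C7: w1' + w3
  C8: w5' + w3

7

There are 2^6 = 64 truth assignments over (w0, w1, w2, w3, w4, w5).
Split on w1. With w1 = 1, the clauses containing w1 are satisfied and w1' drops from the rest; 3 of the 2^5 = 32 assignments to the other variables satisfy what remains.
With w1 = 0, by the same count on the reduced clause set, 4 assignments work.
(One model: w0=F, w1=F, w2=F, w3=F, w4=T, w5=F.)
Total: 3 + 4 = 7.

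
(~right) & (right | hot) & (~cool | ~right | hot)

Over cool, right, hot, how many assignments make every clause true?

2

There are 2^3 = 8 truth assignments over (cool, right, hot).
Check each against the 3 clauses (columns in the order cool, right, hot):
  F F F  ✗ fails (right | hot)
  F F T  ✓ satisfies all
  F T F  ✗ fails (~right)
  F T T  ✗ fails (~right)
  T F F  ✗ fails (right | hot)
  T F T  ✓ satisfies all
  T T F  ✗ fails (~right)
  T T T  ✗ fails (~right)
2 of the 8 rows are models.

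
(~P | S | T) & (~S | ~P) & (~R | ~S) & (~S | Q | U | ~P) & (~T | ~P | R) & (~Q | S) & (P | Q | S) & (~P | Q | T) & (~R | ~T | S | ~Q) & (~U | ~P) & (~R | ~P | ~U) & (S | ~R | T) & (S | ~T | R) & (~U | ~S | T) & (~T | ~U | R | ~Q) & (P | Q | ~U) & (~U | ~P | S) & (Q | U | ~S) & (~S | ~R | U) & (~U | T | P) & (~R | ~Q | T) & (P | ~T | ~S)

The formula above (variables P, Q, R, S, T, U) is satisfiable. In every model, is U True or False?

False

Suppose U = 1.
(~P) alone gives P = 0.
(Q) alone gives Q = 1.
(S) alone gives S = 1.
(~R) alone gives R = 0.
(T) alone gives T = 1.
That conflicts with the unit clause (~T).
So every satisfying assignment has U = False.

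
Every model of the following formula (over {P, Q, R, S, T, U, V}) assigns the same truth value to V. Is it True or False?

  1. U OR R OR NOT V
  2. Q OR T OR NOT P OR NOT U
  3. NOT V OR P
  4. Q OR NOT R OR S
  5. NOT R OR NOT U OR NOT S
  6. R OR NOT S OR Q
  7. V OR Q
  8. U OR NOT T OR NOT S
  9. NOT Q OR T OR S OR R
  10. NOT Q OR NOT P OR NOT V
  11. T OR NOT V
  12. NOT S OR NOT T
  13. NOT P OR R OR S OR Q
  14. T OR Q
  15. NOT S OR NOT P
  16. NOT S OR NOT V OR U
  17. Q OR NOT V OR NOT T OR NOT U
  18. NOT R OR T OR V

False

Suppose V = true.
(P) alone gives P = true.
(NOT Q) alone gives Q = false.
(T) alone gives T = true.
(NOT S) alone gives S = false.
(NOT R) alone gives R = false.
Now (R) is unsatisfied and unit — conflict.
So every satisfying assignment has V = False.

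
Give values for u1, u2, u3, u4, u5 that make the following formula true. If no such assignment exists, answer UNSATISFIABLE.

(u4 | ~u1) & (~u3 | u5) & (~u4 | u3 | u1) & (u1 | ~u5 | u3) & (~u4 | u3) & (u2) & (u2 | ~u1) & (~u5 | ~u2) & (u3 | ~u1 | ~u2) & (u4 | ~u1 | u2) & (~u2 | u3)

UNSATISFIABLE

The clause (u2) is unit, so u2 = 1.
The clause (~u5) is unit, so u5 = 0.
The clause (~u3) is unit, so u3 = 0.
But (u3) is also a unit clause — contradiction.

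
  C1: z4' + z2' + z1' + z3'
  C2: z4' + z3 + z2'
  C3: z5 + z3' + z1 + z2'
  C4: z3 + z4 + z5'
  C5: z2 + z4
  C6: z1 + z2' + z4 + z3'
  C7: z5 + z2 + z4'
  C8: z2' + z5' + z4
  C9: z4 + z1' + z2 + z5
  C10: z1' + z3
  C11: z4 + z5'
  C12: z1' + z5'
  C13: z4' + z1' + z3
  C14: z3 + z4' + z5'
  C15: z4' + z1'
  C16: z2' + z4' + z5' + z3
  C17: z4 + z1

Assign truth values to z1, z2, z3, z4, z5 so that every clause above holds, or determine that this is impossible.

z1: 0; z2: 1; z3: 1; z4: 1; z5: 1

Suppose z2 = 1.
Suppose z4 = 1.
From the singleton clause (z3), z3 = 1.
From the singleton clause (z1'), z1 = 0.
From the singleton clause (z5), z5 = 1.
All clauses are satisfied.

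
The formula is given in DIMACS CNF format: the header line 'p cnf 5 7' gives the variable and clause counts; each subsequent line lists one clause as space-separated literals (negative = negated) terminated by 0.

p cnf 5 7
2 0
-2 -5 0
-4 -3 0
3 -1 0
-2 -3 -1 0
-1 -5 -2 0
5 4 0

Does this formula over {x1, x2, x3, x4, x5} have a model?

Yes

(x2) alone gives x2 = True.
(¬x5) alone gives x5 = False.
(x4) alone gives x4 = True.
(¬x3) alone gives x3 = False.
(¬x1) alone gives x1 = False.
Every clause now holds.
A satisfying assignment: x1: False; x2: True; x3: False; x4: True; x5: False.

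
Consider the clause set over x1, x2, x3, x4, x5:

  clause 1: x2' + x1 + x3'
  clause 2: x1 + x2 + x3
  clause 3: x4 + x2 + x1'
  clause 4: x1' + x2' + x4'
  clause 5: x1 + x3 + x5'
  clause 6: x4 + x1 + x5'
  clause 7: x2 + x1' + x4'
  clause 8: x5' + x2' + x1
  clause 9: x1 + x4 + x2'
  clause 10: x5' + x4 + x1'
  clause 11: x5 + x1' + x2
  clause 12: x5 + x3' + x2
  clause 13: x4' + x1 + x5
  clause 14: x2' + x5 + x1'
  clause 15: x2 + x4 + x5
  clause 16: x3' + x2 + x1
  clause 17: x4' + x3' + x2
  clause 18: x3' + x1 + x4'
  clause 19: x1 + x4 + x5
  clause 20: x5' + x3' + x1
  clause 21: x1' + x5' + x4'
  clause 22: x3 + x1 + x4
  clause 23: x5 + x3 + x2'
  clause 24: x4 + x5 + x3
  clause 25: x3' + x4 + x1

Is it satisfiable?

No

Suppose x2 = 0.
Suppose x1 = 1.
From the singleton clause (x4), x4 = 1.
Now (x4') is unsatisfied and unit — conflict.
That branch fails; take x1 = 0 instead.
From the singleton clause (x3), x3 = 1.
Now (x3') is unsatisfied and unit — conflict.
Both values of x1 lead to a conflict.
That branch fails; take x2 = 1 instead.
Suppose x1 = 1.
From the singleton clause (x4'), x4 = 0.
From the singleton clause (x5'), x5 = 0.
Now (x5) is unsatisfied and unit — conflict.
That branch fails; take x1 = 0 instead.
From the singleton clause (x3'), x3 = 0.
From the singleton clause (x5'), x5 = 0.
Now (x5) is unsatisfied and unit — conflict.
Both values of x1 lead to a conflict.
Both values of x2 lead to a conflict.
No assignment satisfies every clause.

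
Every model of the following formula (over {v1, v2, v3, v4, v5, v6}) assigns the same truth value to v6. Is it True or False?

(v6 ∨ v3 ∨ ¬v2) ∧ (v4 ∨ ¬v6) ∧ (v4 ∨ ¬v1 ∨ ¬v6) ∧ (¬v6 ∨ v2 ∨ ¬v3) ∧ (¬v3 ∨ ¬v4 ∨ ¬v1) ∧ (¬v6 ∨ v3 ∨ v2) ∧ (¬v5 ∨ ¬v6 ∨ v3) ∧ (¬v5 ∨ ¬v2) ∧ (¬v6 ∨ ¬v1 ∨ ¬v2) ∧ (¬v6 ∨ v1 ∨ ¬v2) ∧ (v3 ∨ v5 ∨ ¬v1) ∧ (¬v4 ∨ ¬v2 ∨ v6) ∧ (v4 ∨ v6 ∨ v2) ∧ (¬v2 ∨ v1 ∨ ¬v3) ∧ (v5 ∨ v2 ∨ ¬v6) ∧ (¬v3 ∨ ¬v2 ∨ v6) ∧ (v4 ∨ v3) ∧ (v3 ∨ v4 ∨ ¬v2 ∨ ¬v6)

False

Suppose v6 = True.
From the singleton clause (v4), v4 = True.
Case v2 = True:
From the singleton clause (¬v5), v5 = False.
From the singleton clause (¬v1), v1 = False.
That conflicts with the unit clause (v1).
So v2 must be the other value — set v2 = False.
From the singleton clause (¬v3), v3 = False.
That conflicts with the unit clause (v3).
Either choice for v2 ends in contradiction.
So every satisfying assignment has v6 = False.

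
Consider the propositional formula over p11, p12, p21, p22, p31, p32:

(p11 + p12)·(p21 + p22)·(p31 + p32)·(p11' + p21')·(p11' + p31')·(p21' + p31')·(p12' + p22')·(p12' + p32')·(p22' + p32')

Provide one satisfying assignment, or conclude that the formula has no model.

UNSATISFIABLE

Try p11 = 1.
The clause (p21') is unit, so p21 = 0.
The clause (p22) is unit, so p22 = 1.
The clause (p31') is unit, so p31 = 0.
The clause (p32) is unit, so p32 = 1.
But (p32') is also a unit clause — contradiction.
Backtrack on p11: now try p11 = 0.
The clause (p12) is unit, so p12 = 1.
The clause (p22') is unit, so p22 = 0.
The clause (p21) is unit, so p21 = 1.
The clause (p31') is unit, so p31 = 0.
The clause (p32) is unit, so p32 = 1.
But (p32') is also a unit clause — contradiction.
Either choice for p11 ends in contradiction.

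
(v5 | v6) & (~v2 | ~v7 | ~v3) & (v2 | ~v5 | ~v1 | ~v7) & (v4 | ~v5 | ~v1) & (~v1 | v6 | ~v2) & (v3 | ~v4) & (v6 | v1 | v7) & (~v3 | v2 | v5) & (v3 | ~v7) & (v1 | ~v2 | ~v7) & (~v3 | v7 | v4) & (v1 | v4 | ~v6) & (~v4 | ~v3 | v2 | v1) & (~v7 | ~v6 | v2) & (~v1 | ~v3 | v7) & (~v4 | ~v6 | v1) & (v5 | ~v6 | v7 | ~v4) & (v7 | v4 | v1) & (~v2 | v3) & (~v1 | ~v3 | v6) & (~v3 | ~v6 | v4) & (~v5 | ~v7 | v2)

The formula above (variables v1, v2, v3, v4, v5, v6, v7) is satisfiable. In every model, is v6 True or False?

Suppose v6 = 0.
Unit clause (v5) forces v5 = 1.
Branch on v4: set v4 = 1.
Unit clause (v3) forces v3 = 1.
Unit clause (~v1) forces v1 = 0.
Unit clause (v7) forces v7 = 1.
Unit clause (~v2) forces v2 = 0.
But (v2) is also a unit clause — contradiction.
That branch fails; take v4 = 0 instead.
Unit clause (~v1) forces v1 = 0.
Unit clause (v7) forces v7 = 1.
Unit clause (v3) forces v3 = 1.
Unit clause (~v2) forces v2 = 0.
But (v2) is also a unit clause — contradiction.
Neither v4 = 1 nor v4 = 0 works.
So every satisfying assignment has v6 = True.

True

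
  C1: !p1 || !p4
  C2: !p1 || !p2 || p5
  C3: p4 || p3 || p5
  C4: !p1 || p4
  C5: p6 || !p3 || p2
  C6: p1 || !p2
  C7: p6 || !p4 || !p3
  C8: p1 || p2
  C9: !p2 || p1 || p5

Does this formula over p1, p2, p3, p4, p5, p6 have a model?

Try p1 = false.
(!p2) alone gives p2 = false.
Now (p2) is unsatisfied and unit — conflict.
That branch fails; take p1 = true instead.
(!p4) alone gives p4 = false.
Now (p4) is unsatisfied and unit — conflict.
Either choice for p1 ends in contradiction.
No assignment satisfies every clause.

Unsatisfiable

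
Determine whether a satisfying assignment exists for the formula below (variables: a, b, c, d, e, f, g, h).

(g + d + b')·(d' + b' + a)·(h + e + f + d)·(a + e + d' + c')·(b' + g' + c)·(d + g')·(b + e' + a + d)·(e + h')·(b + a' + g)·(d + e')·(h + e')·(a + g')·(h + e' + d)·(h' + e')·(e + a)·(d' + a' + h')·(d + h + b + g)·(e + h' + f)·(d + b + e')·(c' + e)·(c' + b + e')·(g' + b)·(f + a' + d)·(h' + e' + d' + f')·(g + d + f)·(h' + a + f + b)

Yes, satisfiable

Branch on d: set d = 1.
Branch on b: set b = 1.
(a) alone gives a = 1.
(h') alone gives h = 0.
(e') alone gives e = 0.
(c') alone gives c = 0.
(g') alone gives g = 0.
No clause remains; f is free.
A satisfying assignment: a: 1; b: 1; c: 0; d: 1; e: 0; f: 0; g: 0; h: 0.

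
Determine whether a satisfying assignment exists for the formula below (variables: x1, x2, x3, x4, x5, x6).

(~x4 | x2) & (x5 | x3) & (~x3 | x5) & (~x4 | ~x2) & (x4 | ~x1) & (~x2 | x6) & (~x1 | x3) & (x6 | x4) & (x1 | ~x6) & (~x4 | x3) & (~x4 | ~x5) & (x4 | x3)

Case x4 = 0:
(~x1) alone gives x1 = 0.
(x6) alone gives x6 = 1.
Now (~x6) is unsatisfied and unit — conflict.
So x4 must be the other value — set x4 = 1.
(x2) alone gives x2 = 1.
Now (~x2) is unsatisfied and unit — conflict.
Both values of x4 lead to a conflict.
No assignment satisfies every clause.

No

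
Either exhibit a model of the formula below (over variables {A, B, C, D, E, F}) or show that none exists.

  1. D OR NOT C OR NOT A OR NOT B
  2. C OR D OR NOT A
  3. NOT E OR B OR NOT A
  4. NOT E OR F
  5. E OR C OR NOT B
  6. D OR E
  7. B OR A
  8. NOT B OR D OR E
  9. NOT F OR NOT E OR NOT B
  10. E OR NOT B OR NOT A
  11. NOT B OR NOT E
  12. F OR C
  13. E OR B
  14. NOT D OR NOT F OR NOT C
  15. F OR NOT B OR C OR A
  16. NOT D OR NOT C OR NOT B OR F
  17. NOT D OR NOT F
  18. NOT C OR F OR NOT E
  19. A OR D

UNSATISFIABLE

Case E = false:
Unit clause (D) forces D = true.
Unit clause (B) forces B = true.
Unit clause (C) forces C = true.
Unit clause (NOT A) forces A = false.
Unit clause (NOT F) forces F = false.
Now (F) is unsatisfied and unit — conflict.
Undo E and try E = true.
Unit clause (F) forces F = true.
Unit clause (NOT B) forces B = false.
Unit clause (NOT A) forces A = false.
Now (A) is unsatisfied and unit — conflict.
Either choice for E ends in contradiction.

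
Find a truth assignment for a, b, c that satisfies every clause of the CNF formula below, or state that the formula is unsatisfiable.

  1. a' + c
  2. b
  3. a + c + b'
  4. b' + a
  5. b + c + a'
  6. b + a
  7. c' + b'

UNSATISFIABLE

The clause (b) is unit, so b = 1.
The clause (a) is unit, so a = 1.
The clause (c) is unit, so c = 1.
That conflicts with the unit clause (c').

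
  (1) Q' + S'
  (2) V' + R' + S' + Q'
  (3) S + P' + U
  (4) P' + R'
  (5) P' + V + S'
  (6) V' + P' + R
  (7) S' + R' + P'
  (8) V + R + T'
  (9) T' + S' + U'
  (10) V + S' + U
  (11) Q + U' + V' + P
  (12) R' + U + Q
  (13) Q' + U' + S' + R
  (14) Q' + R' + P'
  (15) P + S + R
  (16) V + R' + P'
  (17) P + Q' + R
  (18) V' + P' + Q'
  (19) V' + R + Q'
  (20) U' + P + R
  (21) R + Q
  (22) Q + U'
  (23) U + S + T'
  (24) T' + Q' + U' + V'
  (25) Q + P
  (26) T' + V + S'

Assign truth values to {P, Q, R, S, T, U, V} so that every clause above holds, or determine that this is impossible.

Try Q = 1.
From the singleton clause (S'), S = 0.
Try P = 0.
From the singleton clause (R), R = 1.
Try U = 1.
Try T = 1.
From the singleton clause (V'), V = 0.
All clauses are satisfied.

P=0,  Q=1,  R=1,  S=0,  T=1,  U=1,  V=0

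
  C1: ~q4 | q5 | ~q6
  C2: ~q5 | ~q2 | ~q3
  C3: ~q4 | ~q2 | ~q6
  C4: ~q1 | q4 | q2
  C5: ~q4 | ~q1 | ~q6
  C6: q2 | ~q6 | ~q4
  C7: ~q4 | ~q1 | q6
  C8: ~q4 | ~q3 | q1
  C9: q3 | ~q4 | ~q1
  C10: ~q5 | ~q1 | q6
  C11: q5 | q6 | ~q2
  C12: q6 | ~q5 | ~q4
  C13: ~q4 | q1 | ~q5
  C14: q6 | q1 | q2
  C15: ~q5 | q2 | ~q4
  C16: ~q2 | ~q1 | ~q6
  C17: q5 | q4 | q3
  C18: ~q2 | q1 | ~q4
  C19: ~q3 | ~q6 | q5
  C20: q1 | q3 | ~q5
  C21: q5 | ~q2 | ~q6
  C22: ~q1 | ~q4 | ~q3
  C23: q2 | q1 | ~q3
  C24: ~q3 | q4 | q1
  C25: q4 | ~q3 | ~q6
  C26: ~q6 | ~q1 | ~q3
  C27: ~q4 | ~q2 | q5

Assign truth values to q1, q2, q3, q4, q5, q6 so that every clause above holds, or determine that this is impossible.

UNSATISFIABLE

Suppose q4 = 0.
Suppose q1 = 0.
The clause (~q3) is unit, so q3 = 0.
The clause (q5) is unit, so q5 = 1.
But (~q5) is also a unit clause — contradiction.
Backtrack on q1: now try q1 = 1.
The clause (q2) is unit, so q2 = 1.
The clause (~q6) is unit, so q6 = 0.
The clause (~q5) is unit, so q5 = 0.
But (q5) is also a unit clause — contradiction.
Both values of q1 lead to a conflict.
Backtrack on q4: now try q4 = 1.
Suppose q5 = 1.
The clause (q6) is unit, so q6 = 1.
The clause (~q2) is unit, so q2 = 0.
But (q2) is also a unit clause — contradiction.
Backtrack on q5: now try q5 = 0.
The clause (~q6) is unit, so q6 = 0.
The clause (~q1) is unit, so q1 = 0.
The clause (~q3) is unit, so q3 = 0.
The clause (~q2) is unit, so q2 = 0.
But (q2) is also a unit clause — contradiction.
Both values of q5 lead to a conflict.
Both values of q4 lead to a conflict.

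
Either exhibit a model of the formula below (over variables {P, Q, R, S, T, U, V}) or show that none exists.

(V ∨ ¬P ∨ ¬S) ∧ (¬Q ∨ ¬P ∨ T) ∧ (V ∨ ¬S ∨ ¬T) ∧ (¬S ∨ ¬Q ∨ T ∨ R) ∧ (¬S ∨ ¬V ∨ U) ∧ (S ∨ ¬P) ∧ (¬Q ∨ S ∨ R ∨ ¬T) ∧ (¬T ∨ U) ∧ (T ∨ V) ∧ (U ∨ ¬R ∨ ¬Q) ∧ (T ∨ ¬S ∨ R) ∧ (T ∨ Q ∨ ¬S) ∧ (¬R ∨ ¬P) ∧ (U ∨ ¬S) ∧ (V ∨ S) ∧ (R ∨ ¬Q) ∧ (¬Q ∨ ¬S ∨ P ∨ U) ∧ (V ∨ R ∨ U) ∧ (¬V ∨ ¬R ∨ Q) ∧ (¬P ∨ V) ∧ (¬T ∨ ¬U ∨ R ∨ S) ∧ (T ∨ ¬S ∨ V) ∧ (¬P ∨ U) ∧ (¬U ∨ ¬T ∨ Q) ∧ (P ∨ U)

P: False,  Q: True,  R: True,  S: True,  T: True,  U: True,  V: True

Case S = True:
Unit clause (U) forces U = True.
Case V = True:
Case T = True:
Unit clause (Q) forces Q = True.
Unit clause (R) forces R = True.
Unit clause (¬P) forces P = False.
All clauses are satisfied.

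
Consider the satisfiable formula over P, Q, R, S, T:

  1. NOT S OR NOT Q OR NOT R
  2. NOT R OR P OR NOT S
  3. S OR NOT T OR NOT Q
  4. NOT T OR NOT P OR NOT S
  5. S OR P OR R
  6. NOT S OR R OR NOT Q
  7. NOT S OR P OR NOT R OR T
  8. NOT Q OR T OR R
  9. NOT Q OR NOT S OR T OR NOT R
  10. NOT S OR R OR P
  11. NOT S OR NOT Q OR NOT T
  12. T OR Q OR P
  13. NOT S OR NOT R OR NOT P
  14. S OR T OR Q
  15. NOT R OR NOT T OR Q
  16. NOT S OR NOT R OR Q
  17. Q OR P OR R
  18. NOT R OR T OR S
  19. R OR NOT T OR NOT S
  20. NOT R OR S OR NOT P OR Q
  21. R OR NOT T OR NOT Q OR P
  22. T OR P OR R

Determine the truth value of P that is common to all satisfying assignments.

True

Suppose P = false.
Branch on R: set R = false.
Unit clause (S) forces S = true.
Now (NOT S) is unsatisfied and unit — conflict.
Backtrack on R: now try R = true.
Unit clause (NOT S) forces S = false.
Unit clause (T) forces T = true.
Unit clause (NOT Q) forces Q = false.
Now (Q) is unsatisfied and unit — conflict.
Either choice for R ends in contradiction.
So every satisfying assignment has P = True.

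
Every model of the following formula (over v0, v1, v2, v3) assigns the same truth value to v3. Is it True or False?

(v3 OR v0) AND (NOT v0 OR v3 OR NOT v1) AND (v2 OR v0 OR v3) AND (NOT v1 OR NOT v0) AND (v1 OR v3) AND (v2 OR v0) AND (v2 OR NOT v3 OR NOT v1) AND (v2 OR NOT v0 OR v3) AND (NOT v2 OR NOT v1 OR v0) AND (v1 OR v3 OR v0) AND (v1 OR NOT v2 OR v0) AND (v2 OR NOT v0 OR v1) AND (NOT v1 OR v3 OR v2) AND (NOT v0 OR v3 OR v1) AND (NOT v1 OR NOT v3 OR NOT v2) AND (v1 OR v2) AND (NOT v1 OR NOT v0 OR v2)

Suppose v3 = false.
(v0) alone gives v0 = true.
(NOT v1) alone gives v1 = false.
That conflicts with the unit clause (v1).
So every satisfying assignment has v3 = True.

True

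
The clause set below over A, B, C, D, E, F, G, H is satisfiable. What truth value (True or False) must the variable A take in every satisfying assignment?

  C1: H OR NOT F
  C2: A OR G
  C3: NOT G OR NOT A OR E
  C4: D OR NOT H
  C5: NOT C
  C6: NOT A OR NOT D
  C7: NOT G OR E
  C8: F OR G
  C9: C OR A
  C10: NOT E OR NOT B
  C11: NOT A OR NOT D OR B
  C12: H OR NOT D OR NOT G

True

Suppose A = false.
The clause (G) is unit, so G = true.
The clause (NOT C) is unit, so C = false.
But (C) is also a unit clause — contradiction.
So every satisfying assignment has A = True.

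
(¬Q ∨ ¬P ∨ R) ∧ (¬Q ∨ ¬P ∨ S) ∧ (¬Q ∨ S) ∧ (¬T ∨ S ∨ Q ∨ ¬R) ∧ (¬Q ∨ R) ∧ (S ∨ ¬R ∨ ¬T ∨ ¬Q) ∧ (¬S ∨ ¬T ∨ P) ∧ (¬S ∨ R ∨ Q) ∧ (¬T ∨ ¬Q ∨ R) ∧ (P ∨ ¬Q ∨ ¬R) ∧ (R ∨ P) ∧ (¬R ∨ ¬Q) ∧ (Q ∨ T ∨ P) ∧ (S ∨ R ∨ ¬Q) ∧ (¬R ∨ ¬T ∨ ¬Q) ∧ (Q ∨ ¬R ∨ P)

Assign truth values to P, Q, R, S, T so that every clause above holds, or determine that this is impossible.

Case Q = False:
Case S = False:
Case T = False:
From the singleton clause (P), P = True.
Every clause is now satisfied; R is unconstrained.

P: True,  Q: False,  R: True,  S: False,  T: False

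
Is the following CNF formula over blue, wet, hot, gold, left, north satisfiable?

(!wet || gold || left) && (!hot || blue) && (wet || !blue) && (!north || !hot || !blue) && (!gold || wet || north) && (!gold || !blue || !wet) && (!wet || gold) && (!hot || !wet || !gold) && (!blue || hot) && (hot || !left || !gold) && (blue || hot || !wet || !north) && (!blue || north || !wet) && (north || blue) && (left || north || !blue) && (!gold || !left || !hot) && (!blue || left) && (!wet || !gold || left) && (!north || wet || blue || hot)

Unsatisfiable

Try hot = false.
(!blue) alone gives blue = false.
(north) alone gives north = true.
(!wet) alone gives wet = false.
But (wet) is also a unit clause — contradiction.
That branch fails; take hot = true instead.
(blue) alone gives blue = true.
(wet) alone gives wet = true.
(!north) alone gives north = false.
But (north) is also a unit clause — contradiction.
Both values of hot lead to a conflict.
No assignment satisfies every clause.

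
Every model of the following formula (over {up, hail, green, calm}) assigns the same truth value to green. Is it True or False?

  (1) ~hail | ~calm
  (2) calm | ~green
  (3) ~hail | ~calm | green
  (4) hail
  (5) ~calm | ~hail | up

Suppose green = 1.
From the singleton clause (calm), calm = 1.
From the singleton clause (~hail), hail = 0.
But (hail) is also a unit clause — contradiction.
So every satisfying assignment has green = False.

False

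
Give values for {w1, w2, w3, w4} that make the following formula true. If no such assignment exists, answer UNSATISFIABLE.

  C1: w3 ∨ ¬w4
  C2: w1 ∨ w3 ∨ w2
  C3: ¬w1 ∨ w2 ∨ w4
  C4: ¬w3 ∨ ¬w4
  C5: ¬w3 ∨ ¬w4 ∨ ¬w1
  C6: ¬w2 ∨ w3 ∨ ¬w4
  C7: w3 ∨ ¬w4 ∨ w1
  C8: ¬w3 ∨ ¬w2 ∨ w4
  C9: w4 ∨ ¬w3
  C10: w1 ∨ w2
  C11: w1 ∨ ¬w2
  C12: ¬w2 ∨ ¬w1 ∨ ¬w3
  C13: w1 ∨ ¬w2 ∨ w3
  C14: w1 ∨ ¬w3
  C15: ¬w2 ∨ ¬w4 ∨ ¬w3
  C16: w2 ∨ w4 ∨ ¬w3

Try w3 = False.
From the singleton clause (¬w4), w4 = False.
Try w1 = True.
From the singleton clause (w2), w2 = True.
Every clause now holds.

w1 ↦ True; w2 ↦ True; w3 ↦ False; w4 ↦ False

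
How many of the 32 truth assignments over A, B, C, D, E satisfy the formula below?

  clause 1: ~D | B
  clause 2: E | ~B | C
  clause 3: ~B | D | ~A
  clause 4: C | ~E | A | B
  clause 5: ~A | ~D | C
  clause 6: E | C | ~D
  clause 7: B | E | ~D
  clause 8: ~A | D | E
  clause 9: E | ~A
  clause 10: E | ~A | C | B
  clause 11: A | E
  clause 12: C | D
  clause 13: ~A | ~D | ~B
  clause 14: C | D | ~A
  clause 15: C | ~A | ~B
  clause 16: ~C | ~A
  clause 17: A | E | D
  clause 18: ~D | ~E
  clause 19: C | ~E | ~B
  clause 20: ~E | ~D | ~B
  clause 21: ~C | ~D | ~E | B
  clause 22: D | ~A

2

There are 2^5 = 32 truth assignments over (A, B, C, D, E).
Split on C. With C = 1, the clauses containing C are satisfied and ~C drops from the rest; 2 of the 2^4 = 16 assignments to the other variables satisfy what remains.
With C = 0, by the same count on the reduced clause set, 0 assignments work.
Total: 2 + 0 = 2.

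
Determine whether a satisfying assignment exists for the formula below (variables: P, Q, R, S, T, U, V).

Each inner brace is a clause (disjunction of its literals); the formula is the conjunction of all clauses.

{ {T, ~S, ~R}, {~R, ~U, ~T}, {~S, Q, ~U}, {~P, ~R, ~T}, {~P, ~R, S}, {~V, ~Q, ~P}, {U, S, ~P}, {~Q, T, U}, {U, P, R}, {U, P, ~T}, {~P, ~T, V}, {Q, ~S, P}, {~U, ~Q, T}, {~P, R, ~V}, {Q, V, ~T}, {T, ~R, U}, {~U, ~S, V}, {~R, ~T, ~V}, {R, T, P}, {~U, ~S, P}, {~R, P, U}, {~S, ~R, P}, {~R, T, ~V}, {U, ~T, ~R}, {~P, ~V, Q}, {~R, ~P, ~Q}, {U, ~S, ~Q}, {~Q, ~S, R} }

Yes, satisfiable

Try T = 0.
Try S = 0.
Try P = 0.
The clause (R) is unit, so R = 1.
The clause (U) is unit, so U = 1.
The clause (~Q) is unit, so Q = 0.
The clause (~V) is unit, so V = 0.
Every clause now holds.
A satisfying assignment: P: 0, Q: 0, R: 1, S: 0, T: 0, U: 1, V: 0.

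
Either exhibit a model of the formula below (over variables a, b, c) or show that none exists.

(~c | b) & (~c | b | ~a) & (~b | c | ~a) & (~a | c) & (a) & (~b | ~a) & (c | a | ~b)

The clause (a) is unit, so a = 1.
The clause (c) is unit, so c = 1.
The clause (b) is unit, so b = 1.
Now (~b) is unsatisfied and unit — conflict.

UNSATISFIABLE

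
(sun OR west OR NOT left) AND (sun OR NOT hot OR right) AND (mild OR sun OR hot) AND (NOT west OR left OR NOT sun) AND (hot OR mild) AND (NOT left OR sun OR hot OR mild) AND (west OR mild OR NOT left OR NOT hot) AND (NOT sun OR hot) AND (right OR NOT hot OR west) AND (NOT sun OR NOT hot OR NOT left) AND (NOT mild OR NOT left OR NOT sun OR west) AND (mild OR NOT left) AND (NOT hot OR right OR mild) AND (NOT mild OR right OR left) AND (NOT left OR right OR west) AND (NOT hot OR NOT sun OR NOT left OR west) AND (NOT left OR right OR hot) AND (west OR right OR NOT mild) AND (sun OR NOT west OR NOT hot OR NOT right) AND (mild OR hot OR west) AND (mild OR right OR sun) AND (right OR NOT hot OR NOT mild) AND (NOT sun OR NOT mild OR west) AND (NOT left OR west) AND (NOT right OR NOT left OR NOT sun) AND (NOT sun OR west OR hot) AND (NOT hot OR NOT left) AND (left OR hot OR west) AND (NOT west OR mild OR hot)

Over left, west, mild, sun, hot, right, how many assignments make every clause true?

There are 2^6 = 64 truth assignments over (left, west, mild, sun, hot, right).
Split on sun. With sun = true, the clauses containing sun are satisfied and NOT sun drops from the rest; 1 of the 2^5 = 32 assignments to the other variables satisfy what remains.
With sun = false, by the same count on the reduced clause set, 4 assignments work.
(One model: left=F, west=F, mild=F, sun=F, hot=T, right=T.)
Total: 1 + 4 = 5.

5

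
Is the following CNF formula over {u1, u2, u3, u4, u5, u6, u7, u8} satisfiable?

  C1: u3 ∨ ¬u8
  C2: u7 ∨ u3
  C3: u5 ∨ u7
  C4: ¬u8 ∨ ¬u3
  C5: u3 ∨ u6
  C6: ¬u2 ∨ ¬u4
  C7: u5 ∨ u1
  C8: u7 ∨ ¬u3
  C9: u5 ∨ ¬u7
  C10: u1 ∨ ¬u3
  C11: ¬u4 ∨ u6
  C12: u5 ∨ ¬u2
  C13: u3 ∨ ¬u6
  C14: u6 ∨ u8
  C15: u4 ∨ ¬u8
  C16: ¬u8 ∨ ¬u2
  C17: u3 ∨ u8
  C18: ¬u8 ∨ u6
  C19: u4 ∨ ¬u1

Case u3 = True:
From the singleton clause (¬u8), u8 = False.
From the singleton clause (u7), u7 = True.
From the singleton clause (u5), u5 = True.
From the singleton clause (u1), u1 = True.
From the singleton clause (u6), u6 = True.
From the singleton clause (u4), u4 = True.
From the singleton clause (¬u2), u2 = False.
This assignment satisfies each clause.
A satisfying assignment: u1 ↦ True, u2 ↦ False, u3 ↦ True, u4 ↦ True, u5 ↦ True, u6 ↦ True, u7 ↦ True, u8 ↦ False.

Yes, satisfiable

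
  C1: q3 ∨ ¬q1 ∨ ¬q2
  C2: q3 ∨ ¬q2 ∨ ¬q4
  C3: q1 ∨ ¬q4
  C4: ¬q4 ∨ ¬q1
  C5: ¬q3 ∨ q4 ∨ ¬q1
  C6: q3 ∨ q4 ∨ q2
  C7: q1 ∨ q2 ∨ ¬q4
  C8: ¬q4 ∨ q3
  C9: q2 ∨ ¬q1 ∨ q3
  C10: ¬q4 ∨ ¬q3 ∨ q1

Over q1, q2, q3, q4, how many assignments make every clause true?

3

There are 2^4 = 16 truth assignments over (q1, q2, q3, q4).
Check each against the 10 clauses (columns in the order q1, q2, q3, q4):
  F F F F  ✗ fails (q3 ∨ q4 ∨ q2)
  F F F T  ✗ fails (q1 ∨ ¬q4)
  F F T F  ✓ satisfies all
  F F T T  ✗ fails (q1 ∨ ¬q4)
  F T F F  ✓ satisfies all
  F T F T  ✗ fails (q3 ∨ ¬q2 ∨ ¬q4)
  F T T F  ✓ satisfies all
  F T T T  ✗ fails (q1 ∨ ¬q4)
  T F F F  ✗ fails (q3 ∨ q4 ∨ q2)
  T F F T  ✗ fails (¬q4 ∨ ¬q1)
  T F T F  ✗ fails (¬q3 ∨ q4 ∨ ¬q1)
  T F T T  ✗ fails (¬q4 ∨ ¬q1)
  T T F F  ✗ fails (q3 ∨ ¬q1 ∨ ¬q2)
  T T F T  ✗ fails (q3 ∨ ¬q1 ∨ ¬q2)
  T T T F  ✗ fails (¬q3 ∨ q4 ∨ ¬q1)
  T T T T  ✗ fails (¬q4 ∨ ¬q1)
3 of the 16 rows are models.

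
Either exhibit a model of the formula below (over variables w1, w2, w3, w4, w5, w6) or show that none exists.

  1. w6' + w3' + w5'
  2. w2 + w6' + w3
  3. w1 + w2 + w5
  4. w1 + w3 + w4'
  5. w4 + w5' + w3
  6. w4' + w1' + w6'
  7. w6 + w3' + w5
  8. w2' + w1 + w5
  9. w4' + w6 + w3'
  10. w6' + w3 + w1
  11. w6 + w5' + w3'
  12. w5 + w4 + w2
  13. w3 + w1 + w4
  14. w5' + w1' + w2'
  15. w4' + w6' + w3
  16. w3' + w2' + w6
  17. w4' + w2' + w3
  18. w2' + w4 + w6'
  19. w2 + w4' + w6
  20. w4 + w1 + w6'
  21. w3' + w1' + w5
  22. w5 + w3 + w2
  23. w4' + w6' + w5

Branch on w6: set w6 = 0.
Branch on w3: set w3 = 0.
Branch on w1: set w1 = 1.
Branch on w4: set w4 = 0.
Unit clause (w5') forces w5 = 0.
Unit clause (w2) forces w2 = 1.
All clauses are satisfied.

w1=1, w2=1, w3=0, w4=0, w5=0, w6=0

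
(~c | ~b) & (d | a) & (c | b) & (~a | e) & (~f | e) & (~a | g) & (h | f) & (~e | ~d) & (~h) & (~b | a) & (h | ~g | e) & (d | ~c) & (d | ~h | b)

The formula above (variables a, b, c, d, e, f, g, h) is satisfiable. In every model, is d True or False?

False

Suppose d = 1.
The clause (~e) is unit, so e = 0.
The clause (~a) is unit, so a = 0.
The clause (~f) is unit, so f = 0.
The clause (h) is unit, so h = 1.
That conflicts with the unit clause (~h).
So every satisfying assignment has d = False.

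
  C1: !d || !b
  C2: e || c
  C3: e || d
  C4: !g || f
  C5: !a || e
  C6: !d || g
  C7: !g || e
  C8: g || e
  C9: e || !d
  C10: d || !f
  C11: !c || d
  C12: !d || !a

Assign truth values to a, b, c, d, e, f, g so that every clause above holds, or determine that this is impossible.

Case d = true:
(!b) alone gives b = false.
(g) alone gives g = true.
(f) alone gives f = true.
(e) alone gives e = true.
(!a) alone gives a = false.
Every clause is now satisfied; c is unconstrained.

a=false,  b=false,  c=false,  d=true,  e=true,  f=true,  g=true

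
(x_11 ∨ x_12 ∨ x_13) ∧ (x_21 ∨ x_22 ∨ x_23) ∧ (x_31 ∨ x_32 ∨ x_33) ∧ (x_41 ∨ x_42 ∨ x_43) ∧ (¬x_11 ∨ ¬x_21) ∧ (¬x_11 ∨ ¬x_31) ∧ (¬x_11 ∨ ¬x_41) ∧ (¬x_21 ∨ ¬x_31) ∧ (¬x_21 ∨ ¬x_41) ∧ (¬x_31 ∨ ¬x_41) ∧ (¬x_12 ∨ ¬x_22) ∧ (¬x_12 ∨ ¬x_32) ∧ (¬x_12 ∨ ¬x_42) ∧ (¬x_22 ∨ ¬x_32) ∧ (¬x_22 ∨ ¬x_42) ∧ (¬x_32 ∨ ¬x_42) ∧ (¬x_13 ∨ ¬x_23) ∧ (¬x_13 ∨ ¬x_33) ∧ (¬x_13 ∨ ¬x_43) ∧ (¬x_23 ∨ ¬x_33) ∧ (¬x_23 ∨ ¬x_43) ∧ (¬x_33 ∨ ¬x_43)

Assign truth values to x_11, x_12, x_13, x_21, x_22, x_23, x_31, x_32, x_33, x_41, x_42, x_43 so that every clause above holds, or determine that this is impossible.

Try x_11 = False.
Try x_12 = True.
The clause (¬x_22) is unit, so x_22 = False.
The clause (¬x_32) is unit, so x_32 = False.
The clause (¬x_42) is unit, so x_42 = False.
Try x_21 = True.
The clause (¬x_31) is unit, so x_31 = False.
The clause (x_33) is unit, so x_33 = True.
The clause (¬x_41) is unit, so x_41 = False.
The clause (x_43) is unit, so x_43 = True.
That conflicts with the unit clause (¬x_43).
Backtrack on x_21: now try x_21 = False.
The clause (x_23) is unit, so x_23 = True.
The clause (¬x_13) is unit, so x_13 = False.
The clause (¬x_33) is unit, so x_33 = False.
The clause (x_31) is unit, so x_31 = True.
The clause (¬x_41) is unit, so x_41 = False.
The clause (x_43) is unit, so x_43 = True.
That conflicts with the unit clause (¬x_43).
Either choice for x_21 ends in contradiction.
Backtrack on x_12: now try x_12 = False.
The clause (x_13) is unit, so x_13 = True.
The clause (¬x_23) is unit, so x_23 = False.
The clause (¬x_33) is unit, so x_33 = False.
The clause (¬x_43) is unit, so x_43 = False.
Try x_21 = True.
The clause (¬x_31) is unit, so x_31 = False.
The clause (x_32) is unit, so x_32 = True.
The clause (¬x_41) is unit, so x_41 = False.
The clause (x_42) is unit, so x_42 = True.
That conflicts with the unit clause (¬x_42).
Backtrack on x_21: now try x_21 = False.
The clause (x_22) is unit, so x_22 = True.
The clause (¬x_32) is unit, so x_32 = False.
The clause (x_31) is unit, so x_31 = True.
The clause (¬x_41) is unit, so x_41 = False.
The clause (x_42) is unit, so x_42 = True.
That conflicts with the unit clause (¬x_42).
Either choice for x_21 ends in contradiction.
Either choice for x_12 ends in contradiction.
Backtrack on x_11: now try x_11 = True.
The clause (¬x_21) is unit, so x_21 = False.
The clause (¬x_31) is unit, so x_31 = False.
The clause (¬x_41) is unit, so x_41 = False.
Try x_22 = True.
The clause (¬x_12) is unit, so x_12 = False.
The clause (¬x_32) is unit, so x_32 = False.
The clause (x_33) is unit, so x_33 = True.
The clause (¬x_42) is unit, so x_42 = False.
The clause (x_43) is unit, so x_43 = True.
That conflicts with the unit clause (¬x_43).
Backtrack on x_22: now try x_22 = False.
The clause (x_23) is unit, so x_23 = True.
The clause (¬x_13) is unit, so x_13 = False.
The clause (¬x_33) is unit, so x_33 = False.
The clause (x_32) is unit, so x_32 = True.
The clause (¬x_12) is unit, so x_12 = False.
The clause (¬x_42) is unit, so x_42 = False.
The clause (x_43) is unit, so x_43 = True.
That conflicts with the unit clause (¬x_43).
Either choice for x_22 ends in contradiction.
Either choice for x_11 ends in contradiction.

UNSATISFIABLE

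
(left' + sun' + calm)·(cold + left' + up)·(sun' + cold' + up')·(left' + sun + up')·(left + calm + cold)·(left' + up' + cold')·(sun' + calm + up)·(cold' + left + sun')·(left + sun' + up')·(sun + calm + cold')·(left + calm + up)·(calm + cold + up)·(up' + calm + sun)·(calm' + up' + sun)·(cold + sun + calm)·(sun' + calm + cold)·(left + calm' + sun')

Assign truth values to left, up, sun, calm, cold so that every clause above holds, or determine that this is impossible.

Suppose left = 1.
Suppose sun = 0.
The clause (up') is unit, so up = 0.
The clause (cold) is unit, so cold = 1.
The clause (calm) is unit, so calm = 1.
Every clause now holds.

left=1; up=0; sun=0; calm=1; cold=1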